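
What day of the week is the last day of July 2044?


July 2044 has 31 days
Anchor: Jan 1, 2044. With p = 2044 - 1 = 2043: (p + p//4 - p//100 + p//400) mod 7 = (2043 + 510 - 20 + 5) mod 7 = 2538 mod 7 = 4 -> Friday (Mon=0 ... Sun=6)
Days before July (Jan-Jun): 182; July 1 index = (4 + 182) mod 7 = 4 -> Friday
Last day offset: 31 - 1 = 30 days
Weekday index = (4 + 30) mod 7 = 6

Sunday, July 31


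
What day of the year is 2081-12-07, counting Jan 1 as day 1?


Date: December 7, 2081
Days in months 1 through 11: 334
Plus 7 days in December

Day of year: 341


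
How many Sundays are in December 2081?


December 2081 has 31 days
Anchor: Jan 1, 2081. With p = 2081 - 1 = 2080: (p + p//4 - p//100 + p//400) mod 7 = (2080 + 520 - 20 + 5) mod 7 = 2585 mod 7 = 2 -> Wednesday (Mon=0 ... Sun=6)
Days before December (Jan-Nov): 334; December 1 index = (2 + 334) mod 7 = 0 -> Monday
First Sunday is December 7
Sundays: 7, 14, 21, 28

4 Sundays


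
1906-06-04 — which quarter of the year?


Month: June (month 6)
Q1: Jan-Mar, Q2: Apr-Jun, Q3: Jul-Sep, Q4: Oct-Dec

Q2


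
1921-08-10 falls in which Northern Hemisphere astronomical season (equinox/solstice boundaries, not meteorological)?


Date: August 10
Astronomical Summer (approx.; exact equinox/solstice day varies by year): June 21 to September 21
August 10 falls within the Summer window

Summer


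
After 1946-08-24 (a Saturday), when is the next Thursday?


Current: Saturday
Target: Thursday
Days ahead: 5

Next Thursday: 1946-08-29


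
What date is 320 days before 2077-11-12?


Start: 2077-11-12, subtract 320 days
Back 12 days from November 12 reaches October 31, 2077 -> 308 left
October 2077 has 31 days -> back to September 30, 2077 -> 277 left
September 2077 has 30 days -> back to August 31, 2077 -> 247 left
August 2077 has 31 days -> back to July 31, 2077 -> 216 left
July 2077 has 31 days -> back to June 30, 2077 -> 185 left
June 2077 has 30 days -> back to May 31, 2077 -> 155 left
May 2077 has 31 days -> back to April 30, 2077 -> 124 left
April 2077 has 30 days -> back to March 31, 2077 -> 94 left
March 2077 has 31 days -> back to February 28, 2077 -> 63 left
February 2077 has 28 days -> back to January 31, 2077 -> 35 left
January 2077 has 31 days -> back to December 31, 2076 -> 4 left
December 2076: 31 - 4 = 27 -> lands on December 27

Result: 2076-12-27


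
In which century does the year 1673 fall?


Century = (year - 1) // 100 + 1
= (1673 - 1) // 100 + 1
= 1672 // 100 + 1
= 16 + 1

17th century


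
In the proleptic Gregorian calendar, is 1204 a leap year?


Gregorian leap year rule: divisible by 4, but not by 100, unless also by 400.
1204 is divisible by 4 but not 100 -> leap year

Yes


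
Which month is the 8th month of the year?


Month 8 of 12

August


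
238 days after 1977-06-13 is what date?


Start: 1977-06-13, add 238 days
June 1977 has 30 days: 30 - 13 = 17 days to June 30 -> 221 left
July 1977 has 31 days -> 190 left
August 1977 has 31 days -> 159 left
September 1977 has 30 days -> 129 left
October 1977 has 31 days -> 98 left
November 1977 has 30 days -> 68 left
December 1977 has 31 days -> 37 left
January 1978 has 31 days -> 6 left
February 1978: 6 <= 28 -> lands on February 6

Result: 1978-02-06


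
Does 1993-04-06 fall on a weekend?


Anchor: Jan 1, 1993. With p = 1993 - 1 = 1992: (p + p//4 - p//100 + p//400) mod 7 = (1992 + 498 - 19 + 4) mod 7 = 2475 mod 7 = 4 -> Friday (Mon=0 ... Sun=6)
Day of year: 96; offset = 95
Weekday index = (4 + 95) mod 7 = 1 -> Tuesday
Weekend days: Saturday, Sunday

No


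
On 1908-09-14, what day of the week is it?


Date: September 14, 1908
Anchor: Jan 1, 1908. With p = 1908 - 1 = 1907: (p + p//4 - p//100 + p//400) mod 7 = (1907 + 476 - 19 + 4) mod 7 = 2368 mod 7 = 2 -> Wednesday (Mon=0 ... Sun=6)
Days before September (Jan-Aug): 244; offset = 244 + 14 - 1 = 257
Weekday index = (2 + 257) mod 7 = 0

Day of the week: Monday


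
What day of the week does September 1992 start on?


Target: September 1, 1992
Anchor: Jan 1, 1992. With p = 1992 - 1 = 1991: (p + p//4 - p//100 + p//400) mod 7 = (1991 + 497 - 19 + 4) mod 7 = 2473 mod 7 = 2 -> Wednesday (Mon=0 ... Sun=6)
Days before September (Jan-Aug): 244 days
Weekday index = (2 + 244) mod 7 = 1

Tuesday


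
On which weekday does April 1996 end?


April 1996 has 30 days
Anchor: Jan 1, 1996. With p = 1996 - 1 = 1995: (p + p//4 - p//100 + p//400) mod 7 = (1995 + 498 - 19 + 4) mod 7 = 2478 mod 7 = 0 -> Monday (Mon=0 ... Sun=6)
Days before April (Jan-Mar): 91; April 1 index = (0 + 91) mod 7 = 0 -> Monday
Last day offset: 30 - 1 = 29 days
Weekday index = (0 + 29) mod 7 = 1

Tuesday, April 30


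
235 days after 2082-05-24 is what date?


Start: 2082-05-24, add 235 days
May 2082 has 31 days: 31 - 24 = 7 days to May 31 -> 228 left
June 2082 has 30 days -> 198 left
July 2082 has 31 days -> 167 left
August 2082 has 31 days -> 136 left
September 2082 has 30 days -> 106 left
October 2082 has 31 days -> 75 left
November 2082 has 30 days -> 45 left
December 2082 has 31 days -> 14 left
January 2083: 14 <= 31 -> lands on January 14

Result: 2083-01-14


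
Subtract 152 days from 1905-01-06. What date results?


Start: 1905-01-06, subtract 152 days
Back 6 days from January 6 reaches December 31, 1904 -> 146 left
December 1904 has 31 days -> back to November 30, 1904 -> 115 left
November 1904 has 30 days -> back to October 31, 1904 -> 85 left
October 1904 has 31 days -> back to September 30, 1904 -> 54 left
September 1904 has 30 days -> back to August 31, 1904 -> 24 left
August 1904: 31 - 24 = 7 -> lands on August 7

Result: 1904-08-07


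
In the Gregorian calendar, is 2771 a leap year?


Gregorian leap year rule: divisible by 4, but not by 100, unless also by 400.
2771 is not divisible by 4 -> not a leap year

No


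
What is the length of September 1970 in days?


September 1970

30 days


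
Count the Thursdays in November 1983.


November 1983 has 30 days
Anchor: Jan 1, 1983. With p = 1983 - 1 = 1982: (p + p//4 - p//100 + p//400) mod 7 = (1982 + 495 - 19 + 4) mod 7 = 2462 mod 7 = 5 -> Saturday (Mon=0 ... Sun=6)
Days before November (Jan-Oct): 304; November 1 index = (5 + 304) mod 7 = 1 -> Tuesday
First Thursday is November 3
Thursdays: 3, 10, 17, 24

4 Thursdays


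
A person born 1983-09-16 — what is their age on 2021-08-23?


Birth: 1983-09-16
Reference: 2021-08-23
Year difference: 2021 - 1983 = 38
Birthday not yet reached in 2021, subtract 1

37 years old


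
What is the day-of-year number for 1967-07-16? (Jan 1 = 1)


Date: July 16, 1967
Days in months 1 through 6: 181
Plus 16 days in July

Day of year: 197


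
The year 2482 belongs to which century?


Century = (year - 1) // 100 + 1
= (2482 - 1) // 100 + 1
= 2481 // 100 + 1
= 24 + 1

25th century


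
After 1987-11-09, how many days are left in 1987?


Day of year: 313 of 365
Remaining = 365 - 313

52 days


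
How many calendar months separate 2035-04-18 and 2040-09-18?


From April 2035 to September 2040
5 years * 12 = 60 months, plus 5 months = 65

65 months


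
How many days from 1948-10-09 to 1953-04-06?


From 1948-10-09 to 1953-04-06
1948-10-09: days before October = 31 + 29 + 31 + 30 + 31 + 30 + 31 + 31 + 30 = 274 (1948 is a leap year); day of year = 274 + 9 = 283
1953-04-06: days before April = 31 + 28 + 31 = 90 (1953 is not a leap year); day of year = 90 + 6 = 96
Rest of 1948: 366 - 283 = 83
Full years 1949 (365), 1950 (365), 1951 (365), 1952 (366): 1461
Total = 83 + 1461 + 96 = 1640

1640 days


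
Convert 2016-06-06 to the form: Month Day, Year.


ISO 2016-06-06 parses as year=2016, month=06, day=06
Month 6 -> June

June 6, 2016


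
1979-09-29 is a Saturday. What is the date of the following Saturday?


Current: Saturday
Target: Saturday
Days ahead: 7

Next Saturday: 1979-10-06


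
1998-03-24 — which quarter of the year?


Month: March (month 3)
Q1: Jan-Mar, Q2: Apr-Jun, Q3: Jul-Sep, Q4: Oct-Dec

Q1


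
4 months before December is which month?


December is month 12
12 - 4 = 8

August


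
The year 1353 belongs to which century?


Century = (year - 1) // 100 + 1
= (1353 - 1) // 100 + 1
= 1352 // 100 + 1
= 13 + 1

14th century


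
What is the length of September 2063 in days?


September 2063

30 days


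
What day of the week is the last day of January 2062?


January 2062 has 31 days
Anchor: Jan 1, 2062. With p = 2062 - 1 = 2061: (p + p//4 - p//100 + p//400) mod 7 = (2061 + 515 - 20 + 5) mod 7 = 2561 mod 7 = 6 -> Sunday (Mon=0 ... Sun=6)
January 1 is the anchor itself -> Sunday
Last day offset: 31 - 1 = 30 days
Weekday index = (6 + 30) mod 7 = 1

Tuesday, January 31


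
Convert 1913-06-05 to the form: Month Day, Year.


ISO 1913-06-05 parses as year=1913, month=06, day=05
Month 6 -> June

June 5, 1913


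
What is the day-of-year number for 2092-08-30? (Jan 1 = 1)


Date: August 30, 2092
Days in months 1 through 7: 213
Plus 30 days in August

Day of year: 243


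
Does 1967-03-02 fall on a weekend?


Anchor: Jan 1, 1967. With p = 1967 - 1 = 1966: (p + p//4 - p//100 + p//400) mod 7 = (1966 + 491 - 19 + 4) mod 7 = 2442 mod 7 = 6 -> Sunday (Mon=0 ... Sun=6)
Day of year: 61; offset = 60
Weekday index = (6 + 60) mod 7 = 3 -> Thursday
Weekend days: Saturday, Sunday

No


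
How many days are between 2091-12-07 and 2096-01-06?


From 2091-12-07 to 2096-01-06
2091-12-07: days before December = 31 + 28 + 31 + 30 + 31 + 30 + 31 + 31 + 30 + 31 + 30 = 334 (2091 is not a leap year); day of year = 334 + 7 = 341
2096-01-06: day of year = 6
Rest of 2091: 365 - 341 = 24
Full years 2092 (366), 2093 (365), 2094 (365), 2095 (365): 1461
Total = 24 + 1461 + 6 = 1491

1491 days


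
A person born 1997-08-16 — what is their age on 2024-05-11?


Birth: 1997-08-16
Reference: 2024-05-11
Year difference: 2024 - 1997 = 27
Birthday not yet reached in 2024, subtract 1

26 years old


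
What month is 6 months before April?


April is month 4
4 - 6 = -2; wrap: -2 + 12 = 10

October


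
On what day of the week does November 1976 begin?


Target: November 1, 1976
Anchor: Jan 1, 1976. With p = 1976 - 1 = 1975: (p + p//4 - p//100 + p//400) mod 7 = (1975 + 493 - 19 + 4) mod 7 = 2453 mod 7 = 3 -> Thursday (Mon=0 ... Sun=6)
Days before November (Jan-Oct): 305 days
Weekday index = (3 + 305) mod 7 = 0

Monday


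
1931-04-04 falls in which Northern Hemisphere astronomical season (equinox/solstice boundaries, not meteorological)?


Date: April 4
Astronomical Spring (approx.; exact equinox/solstice day varies by year): March 20 to June 20
April 4 falls within the Spring window

Spring


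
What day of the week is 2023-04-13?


Date: April 13, 2023
Anchor: Jan 1, 2023. With p = 2023 - 1 = 2022: (p + p//4 - p//100 + p//400) mod 7 = (2022 + 505 - 20 + 5) mod 7 = 2512 mod 7 = 6 -> Sunday (Mon=0 ... Sun=6)
Days before April (Jan-Mar): 90; offset = 90 + 13 - 1 = 102
Weekday index = (6 + 102) mod 7 = 3

Day of the week: Thursday


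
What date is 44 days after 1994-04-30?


Start: 1994-04-30, add 44 days
April 30 is the last day of April 1994 -> 44 left
May 1994 has 31 days -> 13 left
June 1994: 13 <= 30 -> lands on June 13

Result: 1994-06-13


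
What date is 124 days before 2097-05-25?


Start: 2097-05-25, subtract 124 days
Back 25 days from May 25 reaches April 30, 2097 -> 99 left
April 2097 has 30 days -> back to March 31, 2097 -> 69 left
March 2097 has 31 days -> back to February 28, 2097 -> 38 left
February 2097 has 28 days -> back to January 31, 2097 -> 10 left
January 2097: 31 - 10 = 21 -> lands on January 21

Result: 2097-01-21


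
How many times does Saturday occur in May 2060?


May 2060 has 31 days
Anchor: Jan 1, 2060. With p = 2060 - 1 = 2059: (p + p//4 - p//100 + p//400) mod 7 = (2059 + 514 - 20 + 5) mod 7 = 2558 mod 7 = 3 -> Thursday (Mon=0 ... Sun=6)
Days before May (Jan-Apr): 121; May 1 index = (3 + 121) mod 7 = 5 -> Saturday
First Saturday is May 1
Saturdays: 1, 8, 15, 22, 29

5 Saturdays


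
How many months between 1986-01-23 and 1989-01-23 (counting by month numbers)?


From January 1986 to January 1989
3 years * 12 = 36 months = 36

36 months


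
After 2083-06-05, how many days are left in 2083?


Day of year: 156 of 365
Remaining = 365 - 156

209 days


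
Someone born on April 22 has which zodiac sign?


Date: April 22
Conventional tropical zodiac dates: Taurus from April 20 onward; Gemini starts May 21
April 22 falls within the Taurus range

Taurus


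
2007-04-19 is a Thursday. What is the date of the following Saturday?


Current: Thursday
Target: Saturday
Days ahead: 2

Next Saturday: 2007-04-21


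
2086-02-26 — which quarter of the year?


Month: February (month 2)
Q1: Jan-Mar, Q2: Apr-Jun, Q3: Jul-Sep, Q4: Oct-Dec

Q1


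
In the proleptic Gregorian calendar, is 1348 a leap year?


Gregorian leap year rule: divisible by 4, but not by 100, unless also by 400.
1348 is divisible by 4 but not 100 -> leap year

Yes


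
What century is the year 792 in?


Century = (year - 1) // 100 + 1
= (792 - 1) // 100 + 1
= 791 // 100 + 1
= 7 + 1

8th century


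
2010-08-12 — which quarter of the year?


Month: August (month 8)
Q1: Jan-Mar, Q2: Apr-Jun, Q3: Jul-Sep, Q4: Oct-Dec

Q3


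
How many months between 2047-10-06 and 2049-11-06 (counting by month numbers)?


From October 2047 to November 2049
2 years * 12 = 24 months, plus 1 month = 25

25 months


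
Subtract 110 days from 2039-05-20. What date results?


Start: 2039-05-20, subtract 110 days
Back 20 days from May 20 reaches April 30, 2039 -> 90 left
April 2039 has 30 days -> back to March 31, 2039 -> 60 left
March 2039 has 31 days -> back to February 28, 2039 -> 29 left
February 2039 has 28 days -> back to January 31, 2039 -> 1 left
January 2039: 31 - 1 = 30 -> lands on January 30

Result: 2039-01-30


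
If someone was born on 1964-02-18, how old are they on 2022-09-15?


Birth: 1964-02-18
Reference: 2022-09-15
Year difference: 2022 - 1964 = 58

58 years old


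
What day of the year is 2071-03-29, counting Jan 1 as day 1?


Date: March 29, 2071
Days in months 1 through 2: 59
Plus 29 days in March

Day of year: 88


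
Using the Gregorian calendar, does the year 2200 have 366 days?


Gregorian leap year rule: divisible by 4, but not by 100, unless also by 400.
2200 is divisible by 100 but not 400 -> not a leap year

No


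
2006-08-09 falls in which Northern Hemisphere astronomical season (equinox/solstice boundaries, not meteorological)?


Date: August 9
Astronomical Summer (approx.; exact equinox/solstice day varies by year): June 21 to September 21
August 9 falls within the Summer window

Summer


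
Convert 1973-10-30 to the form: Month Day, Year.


ISO 1973-10-30 parses as year=1973, month=10, day=30
Month 10 -> October

October 30, 1973


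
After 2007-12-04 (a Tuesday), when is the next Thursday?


Current: Tuesday
Target: Thursday
Days ahead: 2

Next Thursday: 2007-12-06


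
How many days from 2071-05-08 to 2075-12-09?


From 2071-05-08 to 2075-12-09
2071-05-08: days before May = 31 + 28 + 31 + 30 = 120 (2071 is not a leap year); day of year = 120 + 8 = 128
2075-12-09: days before December = 31 + 28 + 31 + 30 + 31 + 30 + 31 + 31 + 30 + 31 + 30 = 334 (2075 is not a leap year); day of year = 334 + 9 = 343
Rest of 2071: 365 - 128 = 237
Full years 2072 (366), 2073 (365), 2074 (365): 1096
Total = 237 + 1096 + 343 = 1676

1676 days


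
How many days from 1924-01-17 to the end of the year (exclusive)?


Day of year: 17 of 366
Remaining = 366 - 17

349 days


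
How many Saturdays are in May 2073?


May 2073 has 31 days
Anchor: Jan 1, 2073. With p = 2073 - 1 = 2072: (p + p//4 - p//100 + p//400) mod 7 = (2072 + 518 - 20 + 5) mod 7 = 2575 mod 7 = 6 -> Sunday (Mon=0 ... Sun=6)
Days before May (Jan-Apr): 120; May 1 index = (6 + 120) mod 7 = 0 -> Monday
First Saturday is May 6
Saturdays: 6, 13, 20, 27

4 Saturdays


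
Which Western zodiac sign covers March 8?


Date: March 8
Conventional tropical zodiac dates: Pisces from February 19 onward; Aries starts March 21
March 8 falls within the Pisces range

Pisces


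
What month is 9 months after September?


September is month 9
9 + 9 = 18; wrap: 18 - 12 = 6

June


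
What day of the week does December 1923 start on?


Target: December 1, 1923
Anchor: Jan 1, 1923. With p = 1923 - 1 = 1922: (p + p//4 - p//100 + p//400) mod 7 = (1922 + 480 - 19 + 4) mod 7 = 2387 mod 7 = 0 -> Monday (Mon=0 ... Sun=6)
Days before December (Jan-Nov): 334 days
Weekday index = (0 + 334) mod 7 = 5

Saturday


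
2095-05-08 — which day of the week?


Date: May 8, 2095
Anchor: Jan 1, 2095. With p = 2095 - 1 = 2094: (p + p//4 - p//100 + p//400) mod 7 = (2094 + 523 - 20 + 5) mod 7 = 2602 mod 7 = 5 -> Saturday (Mon=0 ... Sun=6)
Days before May (Jan-Apr): 120; offset = 120 + 8 - 1 = 127
Weekday index = (5 + 127) mod 7 = 6

Day of the week: Sunday


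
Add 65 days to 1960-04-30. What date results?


Start: 1960-04-30, add 65 days
April 30 is the last day of April 1960 -> 65 left
May 1960 has 31 days -> 34 left
June 1960 has 30 days -> 4 left
July 1960: 4 <= 31 -> lands on July 4

Result: 1960-07-04


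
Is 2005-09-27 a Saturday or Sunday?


Anchor: Jan 1, 2005. With p = 2005 - 1 = 2004: (p + p//4 - p//100 + p//400) mod 7 = (2004 + 501 - 20 + 5) mod 7 = 2490 mod 7 = 5 -> Saturday (Mon=0 ... Sun=6)
Day of year: 270; offset = 269
Weekday index = (5 + 269) mod 7 = 1 -> Tuesday
Weekend days: Saturday, Sunday

No


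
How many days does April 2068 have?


April 2068

30 days


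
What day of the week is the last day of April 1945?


April 1945 has 30 days
Anchor: Jan 1, 1945. With p = 1945 - 1 = 1944: (p + p//4 - p//100 + p//400) mod 7 = (1944 + 486 - 19 + 4) mod 7 = 2415 mod 7 = 0 -> Monday (Mon=0 ... Sun=6)
Days before April (Jan-Mar): 90; April 1 index = (0 + 90) mod 7 = 6 -> Sunday
Last day offset: 30 - 1 = 29 days
Weekday index = (6 + 29) mod 7 = 0

Monday, April 30


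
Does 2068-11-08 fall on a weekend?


Anchor: Jan 1, 2068. With p = 2068 - 1 = 2067: (p + p//4 - p//100 + p//400) mod 7 = (2067 + 516 - 20 + 5) mod 7 = 2568 mod 7 = 6 -> Sunday (Mon=0 ... Sun=6)
Day of year: 313; offset = 312
Weekday index = (6 + 312) mod 7 = 3 -> Thursday
Weekend days: Saturday, Sunday

No


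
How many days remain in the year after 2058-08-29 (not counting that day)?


Day of year: 241 of 365
Remaining = 365 - 241

124 days


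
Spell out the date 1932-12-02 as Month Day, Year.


ISO 1932-12-02 parses as year=1932, month=12, day=02
Month 12 -> December

December 2, 1932


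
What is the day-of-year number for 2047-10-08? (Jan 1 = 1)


Date: October 8, 2047
Days in months 1 through 9: 273
Plus 8 days in October

Day of year: 281


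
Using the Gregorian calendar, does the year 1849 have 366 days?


Gregorian leap year rule: divisible by 4, but not by 100, unless also by 400.
1849 is not divisible by 4 -> not a leap year

No


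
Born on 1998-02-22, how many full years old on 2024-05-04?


Birth: 1998-02-22
Reference: 2024-05-04
Year difference: 2024 - 1998 = 26

26 years old


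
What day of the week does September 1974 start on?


Target: September 1, 1974
Anchor: Jan 1, 1974. With p = 1974 - 1 = 1973: (p + p//4 - p//100 + p//400) mod 7 = (1973 + 493 - 19 + 4) mod 7 = 2451 mod 7 = 1 -> Tuesday (Mon=0 ... Sun=6)
Days before September (Jan-Aug): 243 days
Weekday index = (1 + 243) mod 7 = 6

Sunday


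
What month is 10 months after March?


March is month 3
3 + 10 = 13; wrap: 13 - 12 = 1

January


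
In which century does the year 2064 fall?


Century = (year - 1) // 100 + 1
= (2064 - 1) // 100 + 1
= 2063 // 100 + 1
= 20 + 1

21st century


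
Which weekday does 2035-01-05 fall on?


Date: January 5, 2035
Anchor: Jan 1, 2035. With p = 2035 - 1 = 2034: (p + p//4 - p//100 + p//400) mod 7 = (2034 + 508 - 20 + 5) mod 7 = 2527 mod 7 = 0 -> Monday (Mon=0 ... Sun=6)
Days into year = 5 - 1 = 4
Weekday index = (0 + 4) mod 7 = 4

Day of the week: Friday


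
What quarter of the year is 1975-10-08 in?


Month: October (month 10)
Q1: Jan-Mar, Q2: Apr-Jun, Q3: Jul-Sep, Q4: Oct-Dec

Q4


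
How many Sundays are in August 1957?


August 1957 has 31 days
Anchor: Jan 1, 1957. With p = 1957 - 1 = 1956: (p + p//4 - p//100 + p//400) mod 7 = (1956 + 489 - 19 + 4) mod 7 = 2430 mod 7 = 1 -> Tuesday (Mon=0 ... Sun=6)
Days before August (Jan-Jul): 212; August 1 index = (1 + 212) mod 7 = 3 -> Thursday
First Sunday is August 4
Sundays: 4, 11, 18, 25

4 Sundays


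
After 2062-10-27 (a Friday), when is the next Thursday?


Current: Friday
Target: Thursday
Days ahead: 6

Next Thursday: 2062-11-02


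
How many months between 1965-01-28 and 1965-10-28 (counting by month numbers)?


From January 1965 to October 1965
0 years * 12 = 0 months, plus 9 months = 9

9 months


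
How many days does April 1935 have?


April 1935

30 days


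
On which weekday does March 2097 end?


March 2097 has 31 days
Anchor: Jan 1, 2097. With p = 2097 - 1 = 2096: (p + p//4 - p//100 + p//400) mod 7 = (2096 + 524 - 20 + 5) mod 7 = 2605 mod 7 = 1 -> Tuesday (Mon=0 ... Sun=6)
Days before March (Jan-Feb): 59; March 1 index = (1 + 59) mod 7 = 4 -> Friday
Last day offset: 31 - 1 = 30 days
Weekday index = (4 + 30) mod 7 = 6

Sunday, March 31


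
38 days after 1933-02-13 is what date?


Start: 1933-02-13, add 38 days
February 1933 has 28 days: 28 - 13 = 15 days to February 28 -> 23 left
March 1933: 23 <= 31 -> lands on March 23

Result: 1933-03-23


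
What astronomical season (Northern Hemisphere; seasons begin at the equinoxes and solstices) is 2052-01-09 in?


Date: January 9
Astronomical Winter (approx.; exact equinox/solstice day varies by year): December 21 to March 19
January 9 falls within the Winter window

Winter


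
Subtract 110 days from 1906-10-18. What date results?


Start: 1906-10-18, subtract 110 days
Back 18 days from October 18 reaches September 30, 1906 -> 92 left
September 1906 has 30 days -> back to August 31, 1906 -> 62 left
August 1906 has 31 days -> back to July 31, 1906 -> 31 left
July 1906 has 31 days -> back to June 30, 1906 -> 0 left
June 1906: 30 - 0 = 30 -> lands on June 30

Result: 1906-06-30


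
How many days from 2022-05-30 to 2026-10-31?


From 2022-05-30 to 2026-10-31
2022-05-30: days before May = 31 + 28 + 31 + 30 = 120 (2022 is not a leap year); day of year = 120 + 30 = 150
2026-10-31: days before October = 31 + 28 + 31 + 30 + 31 + 30 + 31 + 31 + 30 = 273 (2026 is not a leap year); day of year = 273 + 31 = 304
Rest of 2022: 365 - 150 = 215
Full years 2023 (365), 2024 (366), 2025 (365): 1096
Total = 215 + 1096 + 304 = 1615

1615 days


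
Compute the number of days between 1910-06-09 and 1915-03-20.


From 1910-06-09 to 1915-03-20
1910-06-09: days before June = 31 + 28 + 31 + 30 + 31 = 151 (1910 is not a leap year); day of year = 151 + 9 = 160
1915-03-20: days before March = 31 + 28 = 59 (1915 is not a leap year); day of year = 59 + 20 = 79
Rest of 1910: 365 - 160 = 205
Full years 1911 (365), 1912 (366), 1913 (365), 1914 (365): 1461
Total = 205 + 1461 + 79 = 1745

1745 days


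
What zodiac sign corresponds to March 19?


Date: March 19
Conventional tropical zodiac dates: Pisces from February 19 onward; Aries starts March 21
March 19 falls within the Pisces range

Pisces


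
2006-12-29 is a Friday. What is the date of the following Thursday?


Current: Friday
Target: Thursday
Days ahead: 6

Next Thursday: 2007-01-04


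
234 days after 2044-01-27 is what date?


Start: 2044-01-27, add 234 days
January 2044 has 31 days: 31 - 27 = 4 days to January 31 -> 230 left
February 2044 has 29 days -> 201 left
March 2044 has 31 days -> 170 left
April 2044 has 30 days -> 140 left
May 2044 has 31 days -> 109 left
June 2044 has 30 days -> 79 left
July 2044 has 31 days -> 48 left
August 2044 has 31 days -> 17 left
September 2044: 17 <= 30 -> lands on September 17

Result: 2044-09-17


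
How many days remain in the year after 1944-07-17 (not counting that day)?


Day of year: 199 of 366
Remaining = 366 - 199

167 days


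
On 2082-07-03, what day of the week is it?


Date: July 3, 2082
Anchor: Jan 1, 2082. With p = 2082 - 1 = 2081: (p + p//4 - p//100 + p//400) mod 7 = (2081 + 520 - 20 + 5) mod 7 = 2586 mod 7 = 3 -> Thursday (Mon=0 ... Sun=6)
Days before July (Jan-Jun): 181; offset = 181 + 3 - 1 = 183
Weekday index = (3 + 183) mod 7 = 4

Day of the week: Friday


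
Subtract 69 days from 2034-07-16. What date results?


Start: 2034-07-16, subtract 69 days
Back 16 days from July 16 reaches June 30, 2034 -> 53 left
June 2034 has 30 days -> back to May 31, 2034 -> 23 left
May 2034: 31 - 23 = 8 -> lands on May 8

Result: 2034-05-08


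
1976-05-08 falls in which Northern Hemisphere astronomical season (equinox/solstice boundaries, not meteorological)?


Date: May 8
Astronomical Spring (approx.; exact equinox/solstice day varies by year): March 20 to June 20
May 8 falls within the Spring window

Spring


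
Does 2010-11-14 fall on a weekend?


Anchor: Jan 1, 2010. With p = 2010 - 1 = 2009: (p + p//4 - p//100 + p//400) mod 7 = (2009 + 502 - 20 + 5) mod 7 = 2496 mod 7 = 4 -> Friday (Mon=0 ... Sun=6)
Day of year: 318; offset = 317
Weekday index = (4 + 317) mod 7 = 6 -> Sunday
Weekend days: Saturday, Sunday

Yes


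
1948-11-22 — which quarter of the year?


Month: November (month 11)
Q1: Jan-Mar, Q2: Apr-Jun, Q3: Jul-Sep, Q4: Oct-Dec

Q4


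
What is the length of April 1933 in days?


April 1933

30 days


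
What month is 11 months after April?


April is month 4
4 + 11 = 15; wrap: 15 - 12 = 3

March


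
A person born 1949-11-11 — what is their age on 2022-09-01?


Birth: 1949-11-11
Reference: 2022-09-01
Year difference: 2022 - 1949 = 73
Birthday not yet reached in 2022, subtract 1

72 years old


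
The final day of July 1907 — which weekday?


July 1907 has 31 days
Anchor: Jan 1, 1907. With p = 1907 - 1 = 1906: (p + p//4 - p//100 + p//400) mod 7 = (1906 + 476 - 19 + 4) mod 7 = 2367 mod 7 = 1 -> Tuesday (Mon=0 ... Sun=6)
Days before July (Jan-Jun): 181; July 1 index = (1 + 181) mod 7 = 0 -> Monday
Last day offset: 31 - 1 = 30 days
Weekday index = (0 + 30) mod 7 = 2

Wednesday, July 31


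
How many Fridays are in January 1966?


January 1966 has 31 days
Anchor: Jan 1, 1966. With p = 1966 - 1 = 1965: (p + p//4 - p//100 + p//400) mod 7 = (1965 + 491 - 19 + 4) mod 7 = 2441 mod 7 = 5 -> Saturday (Mon=0 ... Sun=6)
January 1 is the anchor itself -> Saturday
First Friday is January 7
Fridays: 7, 14, 21, 28

4 Fridays


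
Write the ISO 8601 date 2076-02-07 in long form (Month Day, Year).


ISO 2076-02-07 parses as year=2076, month=02, day=07
Month 2 -> February

February 7, 2076


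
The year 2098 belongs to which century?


Century = (year - 1) // 100 + 1
= (2098 - 1) // 100 + 1
= 2097 // 100 + 1
= 20 + 1

21st century


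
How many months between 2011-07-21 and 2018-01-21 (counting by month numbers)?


From July 2011 to January 2018
7 years * 12 = 84 months, minus 6 months = 78

78 months


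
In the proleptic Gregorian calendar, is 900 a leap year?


Gregorian leap year rule: divisible by 4, but not by 100, unless also by 400.
900 is divisible by 100 but not 400 -> not a leap year

No


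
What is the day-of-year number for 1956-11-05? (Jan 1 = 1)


Date: November 5, 1956
Days in months 1 through 10: 305
Plus 5 days in November

Day of year: 310


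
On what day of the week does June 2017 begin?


Target: June 1, 2017
Anchor: Jan 1, 2017. With p = 2017 - 1 = 2016: (p + p//4 - p//100 + p//400) mod 7 = (2016 + 504 - 20 + 5) mod 7 = 2505 mod 7 = 6 -> Sunday (Mon=0 ... Sun=6)
Days before June (Jan-May): 151 days
Weekday index = (6 + 151) mod 7 = 3

Thursday


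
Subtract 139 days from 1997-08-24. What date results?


Start: 1997-08-24, subtract 139 days
Back 24 days from August 24 reaches July 31, 1997 -> 115 left
July 1997 has 31 days -> back to June 30, 1997 -> 84 left
June 1997 has 30 days -> back to May 31, 1997 -> 54 left
May 1997 has 31 days -> back to April 30, 1997 -> 23 left
April 1997: 30 - 23 = 7 -> lands on April 7

Result: 1997-04-07


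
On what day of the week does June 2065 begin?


Target: June 1, 2065
Anchor: Jan 1, 2065. With p = 2065 - 1 = 2064: (p + p//4 - p//100 + p//400) mod 7 = (2064 + 516 - 20 + 5) mod 7 = 2565 mod 7 = 3 -> Thursday (Mon=0 ... Sun=6)
Days before June (Jan-May): 151 days
Weekday index = (3 + 151) mod 7 = 0

Monday


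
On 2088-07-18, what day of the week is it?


Date: July 18, 2088
Anchor: Jan 1, 2088. With p = 2088 - 1 = 2087: (p + p//4 - p//100 + p//400) mod 7 = (2087 + 521 - 20 + 5) mod 7 = 2593 mod 7 = 3 -> Thursday (Mon=0 ... Sun=6)
Days before July (Jan-Jun): 182; offset = 182 + 18 - 1 = 199
Weekday index = (3 + 199) mod 7 = 6

Day of the week: Sunday


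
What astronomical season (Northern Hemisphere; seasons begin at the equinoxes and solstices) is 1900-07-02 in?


Date: July 2
Astronomical Summer (approx.; exact equinox/solstice day varies by year): June 21 to September 21
July 2 falls within the Summer window

Summer


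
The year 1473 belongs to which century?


Century = (year - 1) // 100 + 1
= (1473 - 1) // 100 + 1
= 1472 // 100 + 1
= 14 + 1

15th century


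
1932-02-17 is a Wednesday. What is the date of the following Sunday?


Current: Wednesday
Target: Sunday
Days ahead: 4

Next Sunday: 1932-02-21


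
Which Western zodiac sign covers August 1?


Date: August 1
Conventional tropical zodiac dates: Leo from July 23 onward; Virgo starts August 23
August 1 falls within the Leo range

Leo


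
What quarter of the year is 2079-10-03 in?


Month: October (month 10)
Q1: Jan-Mar, Q2: Apr-Jun, Q3: Jul-Sep, Q4: Oct-Dec

Q4


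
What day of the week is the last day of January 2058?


January 2058 has 31 days
Anchor: Jan 1, 2058. With p = 2058 - 1 = 2057: (p + p//4 - p//100 + p//400) mod 7 = (2057 + 514 - 20 + 5) mod 7 = 2556 mod 7 = 1 -> Tuesday (Mon=0 ... Sun=6)
January 1 is the anchor itself -> Tuesday
Last day offset: 31 - 1 = 30 days
Weekday index = (1 + 30) mod 7 = 3

Thursday, January 31


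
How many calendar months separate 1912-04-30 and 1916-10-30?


From April 1912 to October 1916
4 years * 12 = 48 months, plus 6 months = 54

54 months


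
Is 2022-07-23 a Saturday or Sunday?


Anchor: Jan 1, 2022. With p = 2022 - 1 = 2021: (p + p//4 - p//100 + p//400) mod 7 = (2021 + 505 - 20 + 5) mod 7 = 2511 mod 7 = 5 -> Saturday (Mon=0 ... Sun=6)
Day of year: 204; offset = 203
Weekday index = (5 + 203) mod 7 = 5 -> Saturday
Weekend days: Saturday, Sunday

Yes


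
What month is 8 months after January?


January is month 1
1 + 8 = 9

September


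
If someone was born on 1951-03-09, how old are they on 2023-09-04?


Birth: 1951-03-09
Reference: 2023-09-04
Year difference: 2023 - 1951 = 72

72 years old


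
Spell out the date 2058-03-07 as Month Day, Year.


ISO 2058-03-07 parses as year=2058, month=03, day=07
Month 3 -> March

March 7, 2058


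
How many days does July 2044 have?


July 2044

31 days


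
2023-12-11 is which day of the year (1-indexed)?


Date: December 11, 2023
Days in months 1 through 11: 334
Plus 11 days in December

Day of year: 345


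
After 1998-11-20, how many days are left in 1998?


Day of year: 324 of 365
Remaining = 365 - 324

41 days


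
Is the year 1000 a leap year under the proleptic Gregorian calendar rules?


Gregorian leap year rule: divisible by 4, but not by 100, unless also by 400.
1000 is divisible by 100 but not 400 -> not a leap year

No


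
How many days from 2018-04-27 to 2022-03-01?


From 2018-04-27 to 2022-03-01
2018-04-27: days before April = 31 + 28 + 31 = 90 (2018 is not a leap year); day of year = 90 + 27 = 117
2022-03-01: days before March = 31 + 28 = 59 (2022 is not a leap year); day of year = 59 + 1 = 60
Rest of 2018: 365 - 117 = 248
Full years 2019 (365), 2020 (366), 2021 (365): 1096
Total = 248 + 1096 + 60 = 1404

1404 days


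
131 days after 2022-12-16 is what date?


Start: 2022-12-16, add 131 days
December 2022 has 31 days: 31 - 16 = 15 days to December 31 -> 116 left
January 2023 has 31 days -> 85 left
February 2023 has 28 days -> 57 left
March 2023 has 31 days -> 26 left
April 2023: 26 <= 30 -> lands on April 26

Result: 2023-04-26


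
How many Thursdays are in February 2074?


February 2074 has 28 days
Anchor: Jan 1, 2074. With p = 2074 - 1 = 2073: (p + p//4 - p//100 + p//400) mod 7 = (2073 + 518 - 20 + 5) mod 7 = 2576 mod 7 = 0 -> Monday (Mon=0 ... Sun=6)
Days before February (Jan): 31; February 1 index = (0 + 31) mod 7 = 3 -> Thursday
First Thursday is February 1
Thursdays: 1, 8, 15, 22

4 Thursdays


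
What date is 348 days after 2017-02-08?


Start: 2017-02-08, add 348 days
February 2017 has 28 days: 28 - 8 = 20 days to February 28 -> 328 left
March 2017 has 31 days -> 297 left
April 2017 has 30 days -> 267 left
May 2017 has 31 days -> 236 left
June 2017 has 30 days -> 206 left
July 2017 has 31 days -> 175 left
August 2017 has 31 days -> 144 left
September 2017 has 30 days -> 114 left
October 2017 has 31 days -> 83 left
November 2017 has 30 days -> 53 left
December 2017 has 31 days -> 22 left
January 2018: 22 <= 31 -> lands on January 22

Result: 2018-01-22


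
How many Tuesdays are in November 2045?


November 2045 has 30 days
Anchor: Jan 1, 2045. With p = 2045 - 1 = 2044: (p + p//4 - p//100 + p//400) mod 7 = (2044 + 511 - 20 + 5) mod 7 = 2540 mod 7 = 6 -> Sunday (Mon=0 ... Sun=6)
Days before November (Jan-Oct): 304; November 1 index = (6 + 304) mod 7 = 2 -> Wednesday
First Tuesday is November 7
Tuesdays: 7, 14, 21, 28

4 Tuesdays


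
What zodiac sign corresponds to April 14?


Date: April 14
Conventional tropical zodiac dates: Aries from March 21 onward; Taurus starts April 20
April 14 falls within the Aries range

Aries


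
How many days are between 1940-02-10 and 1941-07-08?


From 1940-02-10 to 1941-07-08
1940-02-10: days before February = 31; day of year = 31 + 10 = 41
1941-07-08: days before July = 31 + 28 + 31 + 30 + 31 + 30 = 181 (1941 is not a leap year); day of year = 181 + 8 = 189
Rest of 1940: 366 - 41 = 325
Total = 325 + 189 = 514

514 days


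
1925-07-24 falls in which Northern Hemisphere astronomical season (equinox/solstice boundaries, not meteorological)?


Date: July 24
Astronomical Summer (approx.; exact equinox/solstice day varies by year): June 21 to September 21
July 24 falls within the Summer window

Summer


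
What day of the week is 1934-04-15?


Date: April 15, 1934
Anchor: Jan 1, 1934. With p = 1934 - 1 = 1933: (p + p//4 - p//100 + p//400) mod 7 = (1933 + 483 - 19 + 4) mod 7 = 2401 mod 7 = 0 -> Monday (Mon=0 ... Sun=6)
Days before April (Jan-Mar): 90; offset = 90 + 15 - 1 = 104
Weekday index = (0 + 104) mod 7 = 6

Day of the week: Sunday


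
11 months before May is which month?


May is month 5
5 - 11 = -6; wrap: -6 + 12 = 6

June


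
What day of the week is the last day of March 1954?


March 1954 has 31 days
Anchor: Jan 1, 1954. With p = 1954 - 1 = 1953: (p + p//4 - p//100 + p//400) mod 7 = (1953 + 488 - 19 + 4) mod 7 = 2426 mod 7 = 4 -> Friday (Mon=0 ... Sun=6)
Days before March (Jan-Feb): 59; March 1 index = (4 + 59) mod 7 = 0 -> Monday
Last day offset: 31 - 1 = 30 days
Weekday index = (0 + 30) mod 7 = 2

Wednesday, March 31


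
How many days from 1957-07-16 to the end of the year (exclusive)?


Day of year: 197 of 365
Remaining = 365 - 197

168 days


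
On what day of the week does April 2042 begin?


Target: April 1, 2042
Anchor: Jan 1, 2042. With p = 2042 - 1 = 2041: (p + p//4 - p//100 + p//400) mod 7 = (2041 + 510 - 20 + 5) mod 7 = 2536 mod 7 = 2 -> Wednesday (Mon=0 ... Sun=6)
Days before April (Jan-Mar): 90 days
Weekday index = (2 + 90) mod 7 = 1

Tuesday


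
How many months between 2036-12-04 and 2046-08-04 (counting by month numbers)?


From December 2036 to August 2046
10 years * 12 = 120 months, minus 4 months = 116

116 months


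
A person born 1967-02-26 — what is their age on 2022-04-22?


Birth: 1967-02-26
Reference: 2022-04-22
Year difference: 2022 - 1967 = 55

55 years old


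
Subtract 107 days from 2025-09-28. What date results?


Start: 2025-09-28, subtract 107 days
Back 28 days from September 28 reaches August 31, 2025 -> 79 left
August 2025 has 31 days -> back to July 31, 2025 -> 48 left
July 2025 has 31 days -> back to June 30, 2025 -> 17 left
June 2025: 30 - 17 = 13 -> lands on June 13

Result: 2025-06-13


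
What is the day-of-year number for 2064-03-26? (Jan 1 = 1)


Date: March 26, 2064
Days in months 1 through 2: 60
Plus 26 days in March

Day of year: 86


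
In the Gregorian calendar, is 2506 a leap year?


Gregorian leap year rule: divisible by 4, but not by 100, unless also by 400.
2506 is not divisible by 4 -> not a leap year

No


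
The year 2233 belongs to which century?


Century = (year - 1) // 100 + 1
= (2233 - 1) // 100 + 1
= 2232 // 100 + 1
= 22 + 1

23rd century


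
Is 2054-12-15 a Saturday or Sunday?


Anchor: Jan 1, 2054. With p = 2054 - 1 = 2053: (p + p//4 - p//100 + p//400) mod 7 = (2053 + 513 - 20 + 5) mod 7 = 2551 mod 7 = 3 -> Thursday (Mon=0 ... Sun=6)
Day of year: 349; offset = 348
Weekday index = (3 + 348) mod 7 = 1 -> Tuesday
Weekend days: Saturday, Sunday

No


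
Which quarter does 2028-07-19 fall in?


Month: July (month 7)
Q1: Jan-Mar, Q2: Apr-Jun, Q3: Jul-Sep, Q4: Oct-Dec

Q3


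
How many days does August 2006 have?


August 2006

31 days


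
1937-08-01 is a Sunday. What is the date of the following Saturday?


Current: Sunday
Target: Saturday
Days ahead: 6

Next Saturday: 1937-08-07


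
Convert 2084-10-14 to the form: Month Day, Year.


ISO 2084-10-14 parses as year=2084, month=10, day=14
Month 10 -> October

October 14, 2084


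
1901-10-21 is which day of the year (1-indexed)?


Date: October 21, 1901
Days in months 1 through 9: 273
Plus 21 days in October

Day of year: 294


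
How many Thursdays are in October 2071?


October 2071 has 31 days
Anchor: Jan 1, 2071. With p = 2071 - 1 = 2070: (p + p//4 - p//100 + p//400) mod 7 = (2070 + 517 - 20 + 5) mod 7 = 2572 mod 7 = 3 -> Thursday (Mon=0 ... Sun=6)
Days before October (Jan-Sep): 273; October 1 index = (3 + 273) mod 7 = 3 -> Thursday
First Thursday is October 1
Thursdays: 1, 8, 15, 22, 29

5 Thursdays


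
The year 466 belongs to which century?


Century = (year - 1) // 100 + 1
= (466 - 1) // 100 + 1
= 465 // 100 + 1
= 4 + 1

5th century


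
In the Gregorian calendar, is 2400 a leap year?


Gregorian leap year rule: divisible by 4, but not by 100, unless also by 400.
2400 is divisible by 400 -> leap year

Yes


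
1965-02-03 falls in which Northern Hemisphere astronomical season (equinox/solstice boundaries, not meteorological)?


Date: February 3
Astronomical Winter (approx.; exact equinox/solstice day varies by year): December 21 to March 19
February 3 falls within the Winter window

Winter


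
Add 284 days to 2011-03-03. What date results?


Start: 2011-03-03, add 284 days
March 2011 has 31 days: 31 - 3 = 28 days to March 31 -> 256 left
April 2011 has 30 days -> 226 left
May 2011 has 31 days -> 195 left
June 2011 has 30 days -> 165 left
July 2011 has 31 days -> 134 left
August 2011 has 31 days -> 103 left
September 2011 has 30 days -> 73 left
October 2011 has 31 days -> 42 left
November 2011 has 30 days -> 12 left
December 2011: 12 <= 31 -> lands on December 12

Result: 2011-12-12


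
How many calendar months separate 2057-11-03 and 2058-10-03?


From November 2057 to October 2058
1 year * 12 = 12 months, minus 1 month = 11

11 months
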